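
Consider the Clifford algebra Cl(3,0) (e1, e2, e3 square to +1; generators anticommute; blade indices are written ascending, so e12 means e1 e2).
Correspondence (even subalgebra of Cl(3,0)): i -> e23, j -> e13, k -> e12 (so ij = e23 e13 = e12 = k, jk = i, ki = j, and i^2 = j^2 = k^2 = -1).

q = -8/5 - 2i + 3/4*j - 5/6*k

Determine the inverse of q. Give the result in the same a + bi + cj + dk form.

In blades: q = -8/5 - 5/6*e12 + 3/4*e13 - 2*e23.
With qbar = -8/5 + 5/6*e12 - 3/4*e13 + 2*e23 (scalar fixed, mapped units negated), q qbar = 28141/3600 (the sum of squared coefficients), so q^-1 = qbar / (28141/3600) = -5760/28141 + 3000/28141*e12 - 2700/28141*e13 + 7200/28141*e23; translating back:
Answer: -5760/28141 + 7200/28141*i - 2700/28141*j + 3000/28141*k


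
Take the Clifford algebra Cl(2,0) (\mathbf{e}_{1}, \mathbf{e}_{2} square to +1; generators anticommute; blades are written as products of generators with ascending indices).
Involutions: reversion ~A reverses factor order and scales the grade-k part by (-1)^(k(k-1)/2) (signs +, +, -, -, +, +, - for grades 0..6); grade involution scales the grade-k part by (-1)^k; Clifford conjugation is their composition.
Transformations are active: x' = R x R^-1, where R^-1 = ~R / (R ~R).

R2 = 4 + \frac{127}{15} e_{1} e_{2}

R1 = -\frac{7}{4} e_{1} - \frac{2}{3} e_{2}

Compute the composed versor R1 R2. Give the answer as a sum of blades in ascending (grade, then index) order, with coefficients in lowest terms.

Distribute over the terms of R1 (each basis-blade product reordered to ascending indices, repeated generators contracted through their squares):
(-\frac{7}{4} e_{1}) R2 = -7 e_{1} - \frac{889}{60} e_{2}
(-\frac{2}{3} e_{2}) R2 = \frac{254}{45} e_{1} - \frac{8}{3} e_{2}
Summing the partial products and collecting blades:
Answer: -\frac{61}{45} e_{1} - \frac{1049}{60} e_{2}


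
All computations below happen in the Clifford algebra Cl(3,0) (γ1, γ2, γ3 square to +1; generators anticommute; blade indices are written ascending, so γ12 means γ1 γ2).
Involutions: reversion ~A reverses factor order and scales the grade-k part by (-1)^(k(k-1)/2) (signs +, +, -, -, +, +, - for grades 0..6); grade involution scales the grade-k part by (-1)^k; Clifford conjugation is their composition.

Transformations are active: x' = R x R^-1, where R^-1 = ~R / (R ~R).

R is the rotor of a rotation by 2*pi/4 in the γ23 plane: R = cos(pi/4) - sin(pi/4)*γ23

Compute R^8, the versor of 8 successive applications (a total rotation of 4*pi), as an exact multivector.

Because a rotor carries half the rotation angle, composing 8 copies of this γ23-plane rotor multiplies the phase: 8*(pi/4) = 2*pi, hence R^8 = cos(2*pi) - sin(2*pi)*γ23.
cos(2*pi) = 1 and sin(2*pi) = 0, so R^8 = 1. The total rotation 4*pi is 2 full turns, so every vector returns to itself, yet the rotor is +1, back on the identity sheet (an even number of 2*pi turns).
Answer: 1


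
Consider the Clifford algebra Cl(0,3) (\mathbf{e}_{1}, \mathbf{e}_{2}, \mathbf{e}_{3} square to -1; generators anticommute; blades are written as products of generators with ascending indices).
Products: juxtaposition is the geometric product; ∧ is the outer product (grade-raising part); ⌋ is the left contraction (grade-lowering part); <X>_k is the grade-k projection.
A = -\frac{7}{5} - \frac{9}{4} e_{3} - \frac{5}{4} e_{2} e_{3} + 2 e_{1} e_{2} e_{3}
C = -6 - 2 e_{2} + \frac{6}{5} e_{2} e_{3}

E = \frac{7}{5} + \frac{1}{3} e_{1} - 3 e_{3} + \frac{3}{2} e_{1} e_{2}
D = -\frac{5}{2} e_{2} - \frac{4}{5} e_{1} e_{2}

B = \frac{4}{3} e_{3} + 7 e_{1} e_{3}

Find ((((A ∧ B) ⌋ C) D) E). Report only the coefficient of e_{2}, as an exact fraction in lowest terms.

step 1: -\frac{28}{15} e_{3} - \frac{49}{5} e_{1} e_{3}
step 2: -\frac{56}{25} e_{2}
step 3: -\frac{28}{5} + \frac{224}{125} e_{1}
step 4: -\frac{3164}{375} + \frac{1204}{1875} e_{1} - \frac{336}{125} e_{2} + \frac{84}{5} e_{3} - \frac{42}{5} e_{1} e_{2} - \frac{672}{125} e_{1} e_{3}
Answer: -\frac{336}{125}


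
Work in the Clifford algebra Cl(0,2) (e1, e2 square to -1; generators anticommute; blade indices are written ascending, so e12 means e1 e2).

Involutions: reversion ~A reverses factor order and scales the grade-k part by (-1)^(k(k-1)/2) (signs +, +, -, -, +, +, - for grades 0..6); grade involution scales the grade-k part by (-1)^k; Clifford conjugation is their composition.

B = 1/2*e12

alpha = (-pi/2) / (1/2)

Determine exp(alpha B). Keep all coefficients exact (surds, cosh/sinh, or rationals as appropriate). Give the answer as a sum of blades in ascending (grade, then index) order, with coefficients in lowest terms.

B^2 = (1/2)^2*(e12)^2 = 1/4*(-1) = -1/4 (a basis 2-blade squares to minus the product of its generators' squares).
B^2 = -1/4 — B^2 < 0, so the exponential closes trigonometrically: l = 1/2, alpha*l = -pi/2, so exp(alpha B) = cos(-pi/2) + (sin(-pi/2)/(1/2))*B = 0 + (-2)*B.
Answer: -e12


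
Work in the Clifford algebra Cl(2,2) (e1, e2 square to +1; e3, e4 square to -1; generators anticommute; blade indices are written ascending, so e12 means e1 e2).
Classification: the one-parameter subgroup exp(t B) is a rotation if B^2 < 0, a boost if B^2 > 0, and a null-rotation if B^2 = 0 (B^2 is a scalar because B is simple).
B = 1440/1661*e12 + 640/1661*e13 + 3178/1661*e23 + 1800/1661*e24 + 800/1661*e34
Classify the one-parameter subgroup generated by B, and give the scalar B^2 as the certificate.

B^2 term by term: the squares give (1440/1661)^2*(e12)^2 + (640/1661)^2*(e13)^2 + (3178/1661)^2*(e23)^2 + (1800/1661)^2*(e24)^2 + (800/1661)^2*(e34)^2 = 2073600/2758921*(-1) + 409600/2758921*(+1) + 10099684/2758921*(+1) + 3240000/2758921*(+1) + 640000/2758921*(-1) = 4 (each basis 2-blade squares to minus the product of its generators' squares); cross terms between blades sharing an index anticommute and cancel; the commuting (index-disjoint) pairs give grade-4 terms 2*c*c'*(blade product), which cancel blade by blade — e1234: 2304000/2758921 - 2304000/2758921 = 0 — confirming B is simple. So B^2 = 4.
Answer: boost, certificate B^2 = 4. The class reads off the invariant scalar 4 directly.


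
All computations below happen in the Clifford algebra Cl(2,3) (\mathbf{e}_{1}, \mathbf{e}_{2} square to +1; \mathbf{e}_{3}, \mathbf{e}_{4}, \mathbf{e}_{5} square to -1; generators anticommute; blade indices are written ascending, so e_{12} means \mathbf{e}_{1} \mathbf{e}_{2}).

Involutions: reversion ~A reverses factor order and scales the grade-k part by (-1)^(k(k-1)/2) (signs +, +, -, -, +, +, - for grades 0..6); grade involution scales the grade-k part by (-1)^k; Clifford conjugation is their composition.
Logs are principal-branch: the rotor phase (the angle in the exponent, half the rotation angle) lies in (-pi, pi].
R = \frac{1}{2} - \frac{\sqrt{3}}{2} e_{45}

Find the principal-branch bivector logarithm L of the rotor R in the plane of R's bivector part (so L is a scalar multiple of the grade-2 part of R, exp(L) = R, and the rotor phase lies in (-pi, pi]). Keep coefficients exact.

The scalar part of R is \frac{1}{2}, and that scalar determines the rotor phase on the principal branch; recovering the unit plane as bivector-part over sine of the phase gives L = phase * plane.
Concretely: cos(phase) = \frac{1}{2} gives phase = ±\frac{\pi}{3}, and since phase/sin(phase) is even the sign is immaterial: L = (phase/sin(phase)) * <R>_2 = (\frac{2 \sqrt{3} \pi}{9}) * <R>_2.
Answer: - \frac{\pi}{3} e_{45}


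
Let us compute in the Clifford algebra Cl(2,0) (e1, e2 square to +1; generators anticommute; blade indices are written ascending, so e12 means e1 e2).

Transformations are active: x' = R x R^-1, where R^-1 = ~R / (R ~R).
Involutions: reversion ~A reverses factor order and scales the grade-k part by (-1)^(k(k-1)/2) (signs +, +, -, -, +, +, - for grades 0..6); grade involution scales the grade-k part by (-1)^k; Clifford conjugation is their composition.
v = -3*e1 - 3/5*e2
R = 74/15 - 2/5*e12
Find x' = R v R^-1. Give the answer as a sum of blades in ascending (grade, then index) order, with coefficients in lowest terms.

~R = 74/15 + 2/5*e12, and R ~R = 5512/225, so R^-1 = ~R / (5512/225).
R v = -364/25*e1 - 104/25*e2
Answer: -759/265*e1 - 57/53*e2


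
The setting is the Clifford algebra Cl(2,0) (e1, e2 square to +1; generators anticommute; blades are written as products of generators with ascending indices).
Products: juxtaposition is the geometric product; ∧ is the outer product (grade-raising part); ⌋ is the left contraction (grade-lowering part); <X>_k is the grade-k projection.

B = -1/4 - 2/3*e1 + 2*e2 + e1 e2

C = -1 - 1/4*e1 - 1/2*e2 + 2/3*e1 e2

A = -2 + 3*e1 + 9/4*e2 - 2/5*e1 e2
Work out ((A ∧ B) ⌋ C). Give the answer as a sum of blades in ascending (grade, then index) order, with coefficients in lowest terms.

step 1: 1/2 + 7/12*e1 - 73/16*e2 + 28/5*e1 e2
step 2: -1007/480 + 35/12*e1 + 5/36*e2 + 1/3*e1 e2
Answer: -1007/480 + 35/12*e1 + 5/36*e2 + 1/3*e1 e2


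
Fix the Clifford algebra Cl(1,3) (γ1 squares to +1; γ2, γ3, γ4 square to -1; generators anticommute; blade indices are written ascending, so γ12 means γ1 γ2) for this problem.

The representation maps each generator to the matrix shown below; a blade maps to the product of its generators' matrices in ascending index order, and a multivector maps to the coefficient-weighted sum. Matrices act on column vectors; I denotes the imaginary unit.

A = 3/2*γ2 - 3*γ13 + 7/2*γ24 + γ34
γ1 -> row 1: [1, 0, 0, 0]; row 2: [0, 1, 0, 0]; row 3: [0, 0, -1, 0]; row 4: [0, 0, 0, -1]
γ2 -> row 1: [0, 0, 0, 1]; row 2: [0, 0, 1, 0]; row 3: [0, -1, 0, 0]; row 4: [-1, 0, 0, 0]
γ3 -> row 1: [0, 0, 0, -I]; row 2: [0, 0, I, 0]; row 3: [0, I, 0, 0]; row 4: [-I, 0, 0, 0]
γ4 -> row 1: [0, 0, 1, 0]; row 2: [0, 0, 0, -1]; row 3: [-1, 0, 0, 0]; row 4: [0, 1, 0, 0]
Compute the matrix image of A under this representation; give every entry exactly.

Bivector images (products of the table entries): rho(γ13) = rho(γ1)rho(γ3) = row 1: [0, 0, 0, -I]; row 2: [0, 0, I, 0]; row 3: [0, -I, 0, 0]; row 4: [I, 0, 0, 0]; rho(γ24) = rho(γ2)rho(γ4) = row 1: [0, 1, 0, 0]; row 2: [-1, 0, 0, 0]; row 3: [0, 0, 0, 1]; row 4: [0, 0, -1, 0]; rho(γ34) = rho(γ3)rho(γ4) = row 1: [0, -I, 0, 0]; row 2: [-I, 0, 0, 0]; row 3: [0, 0, 0, -I]; row 4: [0, 0, -I, 0].
M = (3/2)*rho(γ2) + (-3)*rho(γ13) + (7/2)*rho(γ24) + (1)*rho(γ34), summed entrywise:
Answer: row 1: [0, 7/2 - I, 0, 3/2 + 3*I]; row 2: [-7/2 - I, 0, 3/2 - 3*I, 0]; row 3: [0, -3/2 + 3*I, 0, 7/2 - I]; row 4: [-3/2 - 3*I, 0, -7/2 - I, 0]


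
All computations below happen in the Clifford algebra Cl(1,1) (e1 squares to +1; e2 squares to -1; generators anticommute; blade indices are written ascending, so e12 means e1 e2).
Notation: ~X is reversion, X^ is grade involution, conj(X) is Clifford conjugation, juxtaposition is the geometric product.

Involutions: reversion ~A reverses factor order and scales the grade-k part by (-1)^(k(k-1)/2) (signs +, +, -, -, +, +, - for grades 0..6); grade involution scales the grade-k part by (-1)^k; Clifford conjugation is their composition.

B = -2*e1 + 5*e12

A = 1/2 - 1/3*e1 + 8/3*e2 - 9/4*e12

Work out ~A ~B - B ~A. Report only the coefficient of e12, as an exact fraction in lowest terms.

first term: -127/12 - 43/3*e1 + 37/6*e2 + 17/6*e12
second term: 143/12 - 43/3*e1 - 17/6*e2 - 17/6*e12
Answer: 17/3


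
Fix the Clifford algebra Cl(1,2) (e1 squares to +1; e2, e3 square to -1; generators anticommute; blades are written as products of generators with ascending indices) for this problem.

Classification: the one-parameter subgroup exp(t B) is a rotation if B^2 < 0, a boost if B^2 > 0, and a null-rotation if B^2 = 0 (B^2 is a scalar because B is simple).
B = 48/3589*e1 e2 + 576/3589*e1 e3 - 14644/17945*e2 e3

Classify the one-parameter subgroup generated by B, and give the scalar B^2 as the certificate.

B^2 term by term: the squares give (48/3589)^2*(e1 e2)^2 + (576/3589)^2*(e1 e3)^2 + (-14644/17945)^2*(e2 e3)^2 = 2304/12880921*(+1) + 331776/12880921*(+1) + 214446736/322023025*(-1) = -16/25 (each basis 2-blade squares to minus the product of its generators' squares); cross terms between blades sharing an index anticommute and cancel. So B^2 = -16/25.
Answer: rotation, certificate B^2 = -16/25. Because -16/25 is invariant under every versor sandwich, the classification follows from its sign alone.


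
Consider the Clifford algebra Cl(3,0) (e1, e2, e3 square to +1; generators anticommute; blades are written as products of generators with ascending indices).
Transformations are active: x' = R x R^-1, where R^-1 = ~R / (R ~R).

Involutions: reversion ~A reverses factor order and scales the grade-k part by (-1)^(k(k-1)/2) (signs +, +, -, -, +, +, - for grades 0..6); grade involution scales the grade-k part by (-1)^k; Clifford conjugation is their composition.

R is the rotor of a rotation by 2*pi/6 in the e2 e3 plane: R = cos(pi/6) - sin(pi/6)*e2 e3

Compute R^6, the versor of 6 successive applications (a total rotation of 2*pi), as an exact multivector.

Half-angle bookkeeping: 6 applications in e2 e3 add up to rotor phase 6*pi/6 = pi, so R^6 = cos(pi) - sin(pi)*e2 e3.
cos(pi) = -1 and sin(pi) = 0, so R^6 = -1. The total rotation 2*pi is 1 full turn, so every vector returns to itself, yet the rotor is -1, on the OTHER sheet of the double cover (an odd number of 2*pi turns).
Answer: -1


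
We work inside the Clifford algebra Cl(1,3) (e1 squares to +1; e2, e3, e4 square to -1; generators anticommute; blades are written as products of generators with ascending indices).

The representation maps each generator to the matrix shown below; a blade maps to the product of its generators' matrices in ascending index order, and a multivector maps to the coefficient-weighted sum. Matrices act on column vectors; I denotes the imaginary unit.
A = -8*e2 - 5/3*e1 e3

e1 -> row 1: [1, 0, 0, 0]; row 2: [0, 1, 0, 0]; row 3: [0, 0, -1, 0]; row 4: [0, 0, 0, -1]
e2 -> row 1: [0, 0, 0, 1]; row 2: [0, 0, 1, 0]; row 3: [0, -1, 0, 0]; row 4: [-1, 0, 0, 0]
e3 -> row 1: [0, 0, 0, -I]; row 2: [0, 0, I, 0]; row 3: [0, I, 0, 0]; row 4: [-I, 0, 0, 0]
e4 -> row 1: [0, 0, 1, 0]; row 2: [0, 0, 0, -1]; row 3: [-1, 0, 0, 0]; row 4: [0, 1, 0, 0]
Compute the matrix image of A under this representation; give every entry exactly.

Bivector images (products of the table entries): rho(e1 e3) = rho(e1)rho(e3) = row 1: [0, 0, 0, -I]; row 2: [0, 0, I, 0]; row 3: [0, -I, 0, 0]; row 4: [I, 0, 0, 0].
M = (-8)*rho(e2) + (-5/3)*rho(e1 e3), summed entrywise:
Answer: row 1: [0, 0, 0, -8 + 5*I/3]; row 2: [0, 0, -8 - 5*I/3, 0]; row 3: [0, 8 + 5*I/3, 0, 0]; row 4: [8 - 5*I/3, 0, 0, 0]


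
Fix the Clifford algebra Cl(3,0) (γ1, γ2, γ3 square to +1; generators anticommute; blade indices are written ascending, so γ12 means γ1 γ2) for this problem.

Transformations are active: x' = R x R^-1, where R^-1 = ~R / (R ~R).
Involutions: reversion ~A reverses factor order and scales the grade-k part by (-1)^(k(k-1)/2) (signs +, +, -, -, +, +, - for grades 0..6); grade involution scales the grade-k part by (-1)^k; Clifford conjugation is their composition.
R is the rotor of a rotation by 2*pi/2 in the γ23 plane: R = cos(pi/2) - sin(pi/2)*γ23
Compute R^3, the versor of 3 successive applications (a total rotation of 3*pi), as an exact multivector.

Rotor phase runs at HALF the rotation angle; powers of one rotor simply add phase, so after 3 steps in γ23 the phase is 3*pi/2 = 3*pi/2 and R^3 = cos(3*pi/2) - sin(3*pi/2)*γ23.
cos(3*pi/2) = 0 and sin(3*pi/2) = -1, so R^3 = γ23. The net rotation is 1*pi (after discarding 1 full turn, each of which contributes a factor -1 to the rotor); the rotor keeps the half-angle phase exactly.
Answer: γ23


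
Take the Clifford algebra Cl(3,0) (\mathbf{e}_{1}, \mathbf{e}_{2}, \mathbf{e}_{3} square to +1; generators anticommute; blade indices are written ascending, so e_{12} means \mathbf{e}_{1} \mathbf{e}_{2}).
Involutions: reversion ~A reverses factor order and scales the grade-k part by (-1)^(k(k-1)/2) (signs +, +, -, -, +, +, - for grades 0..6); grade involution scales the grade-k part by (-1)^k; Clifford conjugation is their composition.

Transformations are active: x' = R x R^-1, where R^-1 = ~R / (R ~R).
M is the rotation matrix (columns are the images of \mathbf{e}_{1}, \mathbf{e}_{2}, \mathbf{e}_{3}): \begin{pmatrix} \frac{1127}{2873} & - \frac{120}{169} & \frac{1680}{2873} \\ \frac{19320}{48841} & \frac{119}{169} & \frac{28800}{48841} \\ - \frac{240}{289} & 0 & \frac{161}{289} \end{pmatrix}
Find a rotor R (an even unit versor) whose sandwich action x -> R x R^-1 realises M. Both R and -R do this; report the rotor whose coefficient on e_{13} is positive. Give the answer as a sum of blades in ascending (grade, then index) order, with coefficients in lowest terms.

Method: write R = a + b12*e_{12} + b13*e_{13} + b23*e_{23} with a^2 + b12^2 + b13^2 + b23^2 = 1 (so R^-1 = ~R). Expanding the columns R e_j ~R gives tr M = 4a^2 - 1 and, from the antisymmetric part, M21 - M12 = -4a*b12, M13 - M31 = 4a*b13, M32 - M23 = -4a*b23.
Here tr M = \frac{80759}{48841}, so a^2 = (1 + tr M)/4 = \frac{32400}{48841} and a = ±\frac{180}{221}. Taking a = \frac{180}{221}: M21 - M12 = \frac{54000}{48841}, M13 - M31 = \frac{69120}{48841}, M32 - M23 = -\frac{28800}{48841}, giving b12 = -\frac{75}{221}, b13 = \frac{96}{221}, b23 = \frac{40}{221}, i.e. R = \frac{180}{221} - \frac{75}{221} e_{12} + \frac{96}{221} e_{13} + \frac{40}{221} e_{23}.
Its e_{13} coefficient is already positive.
Answer: \frac{180}{221} - \frac{75}{221} e_{12} + \frac{96}{221} e_{13} + \frac{40}{221} e_{23}. Sheet selection: the two-to-one cover makes ±R indistinguishable at the matrix level (trace \frac{80759}{48841}), so uniqueness comes from the required sign on e_{13}.


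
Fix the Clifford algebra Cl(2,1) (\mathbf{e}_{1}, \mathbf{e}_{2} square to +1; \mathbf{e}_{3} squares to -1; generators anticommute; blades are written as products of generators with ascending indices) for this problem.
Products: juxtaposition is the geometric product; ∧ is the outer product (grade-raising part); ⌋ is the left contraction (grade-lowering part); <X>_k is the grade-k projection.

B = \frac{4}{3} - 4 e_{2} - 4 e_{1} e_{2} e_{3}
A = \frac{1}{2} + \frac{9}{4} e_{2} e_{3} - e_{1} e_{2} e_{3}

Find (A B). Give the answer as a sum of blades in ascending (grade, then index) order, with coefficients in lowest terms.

step 1: \frac{14}{3} - 9 e_{1} - 2 e_{2} + 9 e_{3} - 4 e_{1} e_{3} + 3 e_{2} e_{3} - \frac{10}{3} e_{1} e_{2} e_{3}
Answer: \frac{14}{3} - 9 e_{1} - 2 e_{2} + 9 e_{3} - 4 e_{1} e_{3} + 3 e_{2} e_{3} - \frac{10}{3} e_{1} e_{2} e_{3}


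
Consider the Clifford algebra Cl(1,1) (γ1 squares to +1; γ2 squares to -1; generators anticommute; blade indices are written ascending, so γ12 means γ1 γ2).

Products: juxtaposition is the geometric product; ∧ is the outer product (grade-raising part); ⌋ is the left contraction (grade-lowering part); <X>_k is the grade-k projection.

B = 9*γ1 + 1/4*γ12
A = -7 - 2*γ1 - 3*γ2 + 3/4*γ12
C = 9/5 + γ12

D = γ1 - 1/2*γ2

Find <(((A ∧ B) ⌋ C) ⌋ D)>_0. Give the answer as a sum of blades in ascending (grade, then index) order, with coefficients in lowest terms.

step 1: -63*γ1 + 101/4*γ12
step 2: 101/4 - 63*γ2
step 3: -63/2 + 101/4*γ1 - 101/8*γ2
step 4: -63/2
Answer: -63/2


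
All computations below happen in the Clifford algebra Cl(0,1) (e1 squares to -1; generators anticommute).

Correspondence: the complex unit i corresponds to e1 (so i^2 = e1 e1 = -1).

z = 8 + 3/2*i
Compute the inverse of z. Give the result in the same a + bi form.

In blades: z = 8 + 3/2*e1.
With qbar = 8 - 3/2*e1 (scalar fixed, mapped units negated), z qbar = 265/4 (the sum of squared coefficients), so z^-1 = qbar / (265/4) = 32/265 - 6/265*e1; translating back:
Answer: 32/265 - 6/265*i


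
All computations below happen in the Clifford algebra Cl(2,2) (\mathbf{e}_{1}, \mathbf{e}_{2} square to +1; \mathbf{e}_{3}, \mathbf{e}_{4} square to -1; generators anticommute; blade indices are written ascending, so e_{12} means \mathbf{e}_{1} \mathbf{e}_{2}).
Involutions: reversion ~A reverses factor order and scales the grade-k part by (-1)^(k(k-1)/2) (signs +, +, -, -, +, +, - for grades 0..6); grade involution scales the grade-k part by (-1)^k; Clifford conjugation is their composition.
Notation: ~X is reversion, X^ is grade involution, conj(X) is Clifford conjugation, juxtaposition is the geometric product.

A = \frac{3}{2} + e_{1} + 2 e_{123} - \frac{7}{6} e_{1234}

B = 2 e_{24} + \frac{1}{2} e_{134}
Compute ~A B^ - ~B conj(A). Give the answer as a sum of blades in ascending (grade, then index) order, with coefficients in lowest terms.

first term: \frac{7}{12} e_{2} + \frac{7}{3} e_{13} + 2 e_{24} - \frac{1}{2} e_{34} + 2 e_{124} + \frac{13}{4} e_{134}
second term: -\frac{7}{12} e_{2} - \frac{7}{3} e_{13} - 4 e_{24} + \frac{1}{2} e_{34} + 2 e_{124} - \frac{19}{4} e_{134}
Answer: \frac{7}{6} e_{2} + \frac{14}{3} e_{13} + 6 e_{24} - e_{34} + 8 e_{134}


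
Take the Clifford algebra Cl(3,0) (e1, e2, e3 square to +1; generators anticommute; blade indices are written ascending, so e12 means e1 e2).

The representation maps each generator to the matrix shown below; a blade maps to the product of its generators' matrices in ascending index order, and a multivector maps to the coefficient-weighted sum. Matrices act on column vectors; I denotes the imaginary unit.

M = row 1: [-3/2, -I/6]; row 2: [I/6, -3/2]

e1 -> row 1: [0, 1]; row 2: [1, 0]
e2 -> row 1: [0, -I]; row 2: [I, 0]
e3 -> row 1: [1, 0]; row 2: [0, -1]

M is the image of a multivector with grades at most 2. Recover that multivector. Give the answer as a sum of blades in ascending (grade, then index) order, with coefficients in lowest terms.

Method: 1, rho(e1), rho(e2), rho(e3) form a trace-orthogonal basis of the 2x2 complex matrices (tr(X Y) = 2 if X = Y, else 0), so M = m0*1 + m1*rho(e1) + m2*rho(e2) + m3*rho(e3) with m0 = tr(M)/2 = -3/2, m1 = tr(M rho(e1))/2 = 0, m2 = tr(M rho(e2))/2 = 1/6, m3 = tr(M rho(e3))/2 = 0.
Multiplying table entries, the bivector images are rho(e12) = I*rho(e3), rho(e13) = -I*rho(e2), rho(e23) = I*rho(e1); with real blade coefficients the real parts of m0..m3 are the coefficients of 1, e1, e2, e3 and the imaginary parts give the bivectors (e23: Im m1, e13: -Im m2, e12: Im m3).
Answer: -3/2 + 1/6*e2


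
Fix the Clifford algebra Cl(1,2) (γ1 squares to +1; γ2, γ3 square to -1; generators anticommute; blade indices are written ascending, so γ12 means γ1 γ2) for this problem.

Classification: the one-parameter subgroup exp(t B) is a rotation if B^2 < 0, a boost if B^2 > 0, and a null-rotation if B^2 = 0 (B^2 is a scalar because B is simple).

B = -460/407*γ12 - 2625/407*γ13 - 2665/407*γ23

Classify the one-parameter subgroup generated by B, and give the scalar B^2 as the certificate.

B^2 term by term: the squares give (-460/407)^2*(γ12)^2 + (-2625/407)^2*(γ13)^2 + (-2665/407)^2*(γ23)^2 = 211600/165649*(+1) + 6890625/165649*(+1) + 7102225/165649*(-1) = 0 (each basis 2-blade squares to minus the product of its generators' squares); cross terms between blades sharing an index anticommute and cancel. So B^2 = 0.
Answer: null-rotation, certificate B^2 = 0. Why this suffices: the scalar 0 survives any versor conjugation, so its sign alone determines the class however B is presented.


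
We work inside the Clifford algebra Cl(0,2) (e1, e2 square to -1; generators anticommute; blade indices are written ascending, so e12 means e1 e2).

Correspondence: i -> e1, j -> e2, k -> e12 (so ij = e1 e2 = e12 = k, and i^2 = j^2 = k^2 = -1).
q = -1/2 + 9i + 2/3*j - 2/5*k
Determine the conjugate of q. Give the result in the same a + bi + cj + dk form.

In blades: q = -1/2 + 9*e1 + 2/3*e2 - 2/5*e12.
Conjugation here is Clifford conjugation: the scalar is fixed and the grade-1 and grade-2 blades all flip sign, giving -1/2 - 9*e1 - 2/3*e2 + 2/5*e12; translating back:
Answer: -1/2 - 9i - 2/3*j + 2/5*k


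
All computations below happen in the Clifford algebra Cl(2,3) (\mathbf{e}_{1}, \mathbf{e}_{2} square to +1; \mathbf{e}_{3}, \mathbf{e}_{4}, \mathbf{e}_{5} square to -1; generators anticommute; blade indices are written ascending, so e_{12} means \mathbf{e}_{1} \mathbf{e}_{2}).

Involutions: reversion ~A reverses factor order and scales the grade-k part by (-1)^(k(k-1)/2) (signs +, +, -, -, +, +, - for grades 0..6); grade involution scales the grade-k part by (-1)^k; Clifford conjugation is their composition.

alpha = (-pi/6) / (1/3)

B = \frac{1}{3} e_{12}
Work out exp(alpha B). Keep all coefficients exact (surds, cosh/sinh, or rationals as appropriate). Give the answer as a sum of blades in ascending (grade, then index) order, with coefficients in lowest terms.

B^2 = (\frac{1}{3})^2*(e_{12})^2 = \frac{1}{9}*(-1) = -\frac{1}{9} (a basis 2-blade squares to minus the product of its generators' squares).
B^2 = -\frac{1}{9} — circular case — the even/odd split gives cos and sin: l = \frac{1}{3}, alpha*l = - \frac{\pi}{6}, so exp(alpha B) = cos(- \frac{\pi}{6}) + (sin(- \frac{\pi}{6})/(\frac{1}{3}))*B = \frac{\sqrt{3}}{2} + (- \frac{3}{2})*B.
Answer: \frac{\sqrt{3}}{2} - \frac{1}{2} e_{12}


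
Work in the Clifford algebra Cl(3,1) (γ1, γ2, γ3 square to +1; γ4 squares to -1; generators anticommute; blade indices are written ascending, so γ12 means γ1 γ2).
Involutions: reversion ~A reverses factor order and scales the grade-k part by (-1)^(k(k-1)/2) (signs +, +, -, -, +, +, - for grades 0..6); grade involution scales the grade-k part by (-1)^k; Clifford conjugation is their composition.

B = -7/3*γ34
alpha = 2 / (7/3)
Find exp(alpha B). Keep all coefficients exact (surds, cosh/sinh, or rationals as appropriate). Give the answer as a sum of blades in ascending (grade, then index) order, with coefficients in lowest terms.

B^2 = (-7/3)^2*(γ34)^2 = 49/9*(+1) = 49/9 (a basis 2-blade squares to minus the product of its generators' squares).
B^2 = 49/9 — a positive square means the series sums to a boost: l = 7/3, alpha*l = 2, so exp(alpha B) = cosh(2) + (sinh(2)/(7/3))*B = cosh(2) + (3*sinh(2)/7)*B.
Answer: cosh(2) - sinh(2)*γ34


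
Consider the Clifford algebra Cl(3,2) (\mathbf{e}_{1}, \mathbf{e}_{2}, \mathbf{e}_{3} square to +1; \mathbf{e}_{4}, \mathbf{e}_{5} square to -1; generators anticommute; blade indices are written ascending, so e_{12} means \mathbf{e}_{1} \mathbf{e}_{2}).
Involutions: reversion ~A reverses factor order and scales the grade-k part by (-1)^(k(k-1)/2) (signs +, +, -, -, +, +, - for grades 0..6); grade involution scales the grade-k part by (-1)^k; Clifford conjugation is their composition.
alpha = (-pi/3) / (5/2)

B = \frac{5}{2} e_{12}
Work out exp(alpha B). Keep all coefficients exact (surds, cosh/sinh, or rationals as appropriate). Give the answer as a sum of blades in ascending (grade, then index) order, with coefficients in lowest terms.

B^2 = (\frac{5}{2})^2*(e_{12})^2 = \frac{25}{4}*(-1) = -\frac{25}{4} (a basis 2-blade squares to minus the product of its generators' squares).
B^2 = -\frac{25}{4} — since the square is negative, the closed form is circular: l = \frac{5}{2}, alpha*l = - \frac{\pi}{3}, so exp(alpha B) = cos(- \frac{\pi}{3}) + (sin(- \frac{\pi}{3})/(\frac{5}{2}))*B = \frac{1}{2} + (- \frac{\sqrt{3}}{5})*B.
Answer: \frac{1}{2} - \frac{\sqrt{3}}{2} e_{12}


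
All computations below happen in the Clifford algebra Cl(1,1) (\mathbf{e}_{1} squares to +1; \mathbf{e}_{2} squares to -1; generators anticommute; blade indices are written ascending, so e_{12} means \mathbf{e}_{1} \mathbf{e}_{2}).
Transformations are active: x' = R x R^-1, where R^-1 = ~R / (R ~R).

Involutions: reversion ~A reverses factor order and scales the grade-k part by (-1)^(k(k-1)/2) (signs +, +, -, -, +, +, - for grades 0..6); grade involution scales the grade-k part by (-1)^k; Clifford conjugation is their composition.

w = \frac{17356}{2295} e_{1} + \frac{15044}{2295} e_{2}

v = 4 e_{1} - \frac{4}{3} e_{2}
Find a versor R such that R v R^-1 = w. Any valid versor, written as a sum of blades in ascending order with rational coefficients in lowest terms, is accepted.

Here q(v) = q(w) = \frac{128}{9}; the classical choice R = v + w = \frac{26536}{2295} e_{1} + \frac{11984}{2295} e_{2} then realises v -> w under the sandwich.
Answer: \frac{26536}{2295} e_{1} + \frac{11984}{2295} e_{2}


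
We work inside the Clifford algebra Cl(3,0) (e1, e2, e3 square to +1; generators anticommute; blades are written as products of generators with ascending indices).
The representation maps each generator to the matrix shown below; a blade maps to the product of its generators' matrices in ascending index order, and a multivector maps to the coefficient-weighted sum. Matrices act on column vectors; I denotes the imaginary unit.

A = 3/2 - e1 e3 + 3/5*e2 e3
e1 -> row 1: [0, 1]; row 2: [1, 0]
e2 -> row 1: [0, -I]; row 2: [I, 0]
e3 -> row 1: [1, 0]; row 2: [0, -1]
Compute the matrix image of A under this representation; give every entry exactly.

Bivector images (products of the table entries): rho(e1 e3) = rho(e1)rho(e3) = row 1: [0, -1]; row 2: [1, 0]; rho(e2 e3) = rho(e2)rho(e3) = row 1: [0, I]; row 2: [I, 0].
M = (3/2)*1 + (-1)*rho(e1 e3) + (3/5)*rho(e2 e3), summed entrywise (1 is the identity matrix):
Answer: row 1: [3/2, 1 + 3*I/5]; row 2: [-1 + 3*I/5, 3/2]


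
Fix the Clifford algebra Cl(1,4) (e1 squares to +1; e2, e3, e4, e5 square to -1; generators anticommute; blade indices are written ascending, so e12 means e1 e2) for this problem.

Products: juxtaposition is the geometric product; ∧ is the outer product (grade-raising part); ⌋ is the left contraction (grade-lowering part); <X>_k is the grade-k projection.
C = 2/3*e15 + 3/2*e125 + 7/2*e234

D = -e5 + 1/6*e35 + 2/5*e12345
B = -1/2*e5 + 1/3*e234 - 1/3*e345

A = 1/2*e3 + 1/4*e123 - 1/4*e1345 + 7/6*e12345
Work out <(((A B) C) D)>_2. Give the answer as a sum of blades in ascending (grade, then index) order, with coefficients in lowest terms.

step 1: 1/12*e1 - 7/18*e12 - 1/12*e14 - 7/18*e15 + 1/6*e24 - 1/4*e35 + 1/6*e45 - 1/12*e125 - 1/8*e134 + 7/12*e1234 - 1/8*e1235 + 1/12*e1245
step 2: -29/216 + 49/24*e1 + 23/36*e2 + 37/48*e3 - 1/8*e4 - 19/36*e5 + 7/16*e12 + 1/6*e13 - 1/9*e14 - 1/12*e23 + 1/18*e24 + 83/216*e25 + 1/18*e45 + 2/3*e123 - 1/4*e124 + 49/36*e134 - 7/24*e135 - 3/16*e145 + 7/12*e235 + 3/4*e245 + 19/24*e345 + 7/24*e1234 + 1/9*e1245 - 7/24*e1345 - 83/144*e2345 + 49/36*e12345
step 3: 1/60 - 131/720*e1 + 23/135*e2 - 143/1080*e3 + 3/16*e4 - 479/4320*e5 + 19/60*e12 - 71/120*e13 - 1/360*e14 - 149/72*e15 + 4681/6480*e23 + 2321/4320*e24 - 421/360*e25 + 169/216*e34 - 1447/1620*e35 - 17/120*e45 - 1/45*e123 + 73/216*e124 - 79/144*e125 - 1789/4320*e134 + 47/240*e135 + 401/1080*e145 - 101/144*e234 + 157/1080*e235 - 11/90*e245 + 47/240*e345 + 839/540*e1234 - 103/160*e1235 - 7/720*e1245 - 587/540*e1345 + 109/135*e2345 - 41/135*e12345
step 4: 19/60*e12 - 71/120*e13 - 1/360*e14 - 149/72*e15 + 4681/6480*e23 + 2321/4320*e24 - 421/360*e25 + 169/216*e34 - 1447/1620*e35 - 17/120*e45
Answer: 19/60*e12 - 71/120*e13 - 1/360*e14 - 149/72*e15 + 4681/6480*e23 + 2321/4320*e24 - 421/360*e25 + 169/216*e34 - 1447/1620*e35 - 17/120*e45


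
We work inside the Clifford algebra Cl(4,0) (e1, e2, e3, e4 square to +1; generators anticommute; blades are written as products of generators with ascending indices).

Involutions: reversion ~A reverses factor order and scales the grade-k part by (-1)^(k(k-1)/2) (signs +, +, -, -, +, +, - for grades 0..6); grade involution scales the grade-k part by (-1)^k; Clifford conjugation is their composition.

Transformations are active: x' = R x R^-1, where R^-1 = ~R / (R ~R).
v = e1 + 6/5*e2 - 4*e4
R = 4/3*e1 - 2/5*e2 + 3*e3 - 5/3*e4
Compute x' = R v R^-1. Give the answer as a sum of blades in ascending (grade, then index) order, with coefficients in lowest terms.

~R = 4/3*e1 - 2/5*e2 + 3*e3 - 5/3*e4, and R ~R = 3086/225, so R^-1 = ~R / (3086/225).
R v = 188/25 + 2*e1 e2 - 3*e1 e3 - 11/3*e1 e4 - 18/5*e2 e3 + 18/5*e2 e4 - 12*e3 e4
Answer: 713/1543*e1 - 12642/7715*e2 + 5076/1543*e3 + 3352/1543*e4


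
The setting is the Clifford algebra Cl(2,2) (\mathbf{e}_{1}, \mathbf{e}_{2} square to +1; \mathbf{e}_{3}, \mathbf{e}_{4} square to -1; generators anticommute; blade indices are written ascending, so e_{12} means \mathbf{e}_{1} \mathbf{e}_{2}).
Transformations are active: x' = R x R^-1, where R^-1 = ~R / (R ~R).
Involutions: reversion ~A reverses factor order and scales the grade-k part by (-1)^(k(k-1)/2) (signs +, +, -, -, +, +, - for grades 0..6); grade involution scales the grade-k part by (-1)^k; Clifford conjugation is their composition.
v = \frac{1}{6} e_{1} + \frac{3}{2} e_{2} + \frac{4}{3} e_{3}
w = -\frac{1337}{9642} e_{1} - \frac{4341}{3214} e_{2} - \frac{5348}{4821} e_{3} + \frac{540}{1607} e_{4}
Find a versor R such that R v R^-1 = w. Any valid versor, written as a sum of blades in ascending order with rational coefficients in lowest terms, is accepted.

Take R = v + w = \frac{45}{1607} e_{1} + \frac{240}{1607} e_{2} + \frac{360}{1607} e_{3} + \frac{540}{1607} e_{4}. Because q(v) = q(w) = \frac{1}{2}, conjugation by R sends v exactly to w.
Answer: \frac{45}{1607} e_{1} + \frac{240}{1607} e_{2} + \frac{360}{1607} e_{3} + \frac{540}{1607} e_{4}


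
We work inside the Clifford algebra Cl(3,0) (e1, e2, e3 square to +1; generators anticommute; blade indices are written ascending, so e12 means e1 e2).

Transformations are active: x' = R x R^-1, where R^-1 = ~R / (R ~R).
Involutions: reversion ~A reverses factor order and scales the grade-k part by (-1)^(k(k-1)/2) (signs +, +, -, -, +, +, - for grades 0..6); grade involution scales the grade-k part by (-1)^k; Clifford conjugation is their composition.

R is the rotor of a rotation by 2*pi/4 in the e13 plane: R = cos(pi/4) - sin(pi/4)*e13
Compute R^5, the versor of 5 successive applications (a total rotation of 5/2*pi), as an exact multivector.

Because a rotor carries half the rotation angle, composing 5 copies of this e13-plane rotor multiplies the phase: 5*(pi/4) = 5*pi/4, hence R^5 = cos(5*pi/4) - sin(5*pi/4)*e13.
cos(5*pi/4) = -sqrt(2)/2 and sin(5*pi/4) = -sqrt(2)/2, so R^5 = -sqrt(2)/2 + sqrt(2)/2*e13. The net rotation is 1/2*pi (after discarding 1 full turn, each of which contributes a factor -1 to the rotor); the rotor keeps the half-angle phase exactly.
Answer: -sqrt(2)/2 + sqrt(2)/2*e13


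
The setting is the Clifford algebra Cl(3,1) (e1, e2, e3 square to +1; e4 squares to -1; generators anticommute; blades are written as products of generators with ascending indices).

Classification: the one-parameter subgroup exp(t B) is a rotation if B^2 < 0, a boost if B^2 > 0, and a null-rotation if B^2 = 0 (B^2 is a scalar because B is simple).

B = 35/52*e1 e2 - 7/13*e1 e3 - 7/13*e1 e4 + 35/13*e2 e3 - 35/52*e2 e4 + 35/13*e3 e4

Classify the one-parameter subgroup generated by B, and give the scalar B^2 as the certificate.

B^2 term by term: the squares give (35/52)^2*(e1 e2)^2 + (-7/13)^2*(e1 e3)^2 + (-7/13)^2*(e1 e4)^2 + (35/13)^2*(e2 e3)^2 + (-35/52)^2*(e2 e4)^2 + (35/13)^2*(e3 e4)^2 = 1225/2704*(-1) + 49/169*(-1) + 49/169*(+1) + 1225/169*(-1) + 1225/2704*(+1) + 1225/169*(+1) = 0 (each basis 2-blade squares to minus the product of its generators' squares); cross terms between blades sharing an index anticommute and cancel; the commuting (index-disjoint) pairs give grade-4 terms 2*c*c'*(blade product), which cancel blade by blade — e1 e2 e3 e4: 1225/338 - 245/338 - 490/169 = 0 — confirming B is simple. So B^2 = 0.
Answer: null-rotation, certificate B^2 = 0. Check the certificate: B^2 = 0, and that sign is decisive whatever form B takes.


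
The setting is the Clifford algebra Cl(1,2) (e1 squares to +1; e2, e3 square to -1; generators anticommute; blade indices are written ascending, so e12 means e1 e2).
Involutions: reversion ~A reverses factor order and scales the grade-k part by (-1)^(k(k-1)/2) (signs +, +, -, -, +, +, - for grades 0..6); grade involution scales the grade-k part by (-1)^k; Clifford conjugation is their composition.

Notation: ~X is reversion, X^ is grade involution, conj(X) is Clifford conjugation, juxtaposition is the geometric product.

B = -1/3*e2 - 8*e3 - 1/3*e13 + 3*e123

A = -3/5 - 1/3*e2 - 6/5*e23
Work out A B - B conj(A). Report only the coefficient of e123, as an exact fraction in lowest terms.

first term: -1/9 + 18/5*e1 - 47/5*e2 + 26/5*e3 - 2/5*e12 - 4/5*e13 + 8/3*e23 - 86/45*e123
second term: 1/9 - 18/5*e1 - 47/5*e2 + 26/5*e3 - 2/5*e12 + 6/5*e13 + 8/3*e23 - 76/45*e123
Answer: -2/9


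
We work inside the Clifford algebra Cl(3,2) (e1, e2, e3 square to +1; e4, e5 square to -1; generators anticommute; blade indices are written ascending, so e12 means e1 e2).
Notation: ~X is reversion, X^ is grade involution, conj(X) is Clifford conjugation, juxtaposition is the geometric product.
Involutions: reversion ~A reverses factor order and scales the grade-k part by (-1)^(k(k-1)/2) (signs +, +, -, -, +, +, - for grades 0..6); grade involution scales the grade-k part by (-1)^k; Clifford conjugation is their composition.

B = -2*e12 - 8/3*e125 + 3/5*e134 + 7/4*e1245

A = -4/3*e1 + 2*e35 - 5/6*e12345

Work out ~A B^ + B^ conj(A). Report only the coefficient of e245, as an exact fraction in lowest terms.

first term: 8/3*e2 - 35/24*e3 - 55/18*e25 - 64/45*e34 + 16/3*e123 + 6/5*e145 - 7/3*e245 - 5/3*e345 - 7/2*e1234 + 4*e1235
second term: 8/3*e2 + 35/24*e3 + 55/18*e25 + 64/45*e34 - 16/3*e123 - 6/5*e145 - 7/3*e245 + 5/3*e345 + 7/2*e1234 + 4*e1235
Answer: -14/3


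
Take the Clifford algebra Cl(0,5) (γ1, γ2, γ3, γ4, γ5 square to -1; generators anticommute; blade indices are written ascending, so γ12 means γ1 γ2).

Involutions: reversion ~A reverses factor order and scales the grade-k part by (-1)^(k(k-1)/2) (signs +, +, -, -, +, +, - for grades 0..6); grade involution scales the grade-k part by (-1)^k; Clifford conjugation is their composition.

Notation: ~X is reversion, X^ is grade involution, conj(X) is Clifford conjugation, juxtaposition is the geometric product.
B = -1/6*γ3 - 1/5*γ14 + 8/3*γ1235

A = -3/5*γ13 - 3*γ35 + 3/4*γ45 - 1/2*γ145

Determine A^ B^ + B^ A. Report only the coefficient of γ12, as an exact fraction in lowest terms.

first term: 1/10*γ1 - 2/5*γ5 + 8*γ12 - 3/20*γ15 - 8/5*γ25 + 3/25*γ34 + 4/3*γ234 + 1/8*γ345 - 2*γ1234 - 31/60*γ1345
second term: -1/10*γ1 + 2/5*γ5 + 8*γ12 + 3/20*γ15 - 8/5*γ25 - 3/25*γ34 - 4/3*γ234 + 1/8*γ345 + 2*γ1234 - 31/60*γ1345
Answer: 16


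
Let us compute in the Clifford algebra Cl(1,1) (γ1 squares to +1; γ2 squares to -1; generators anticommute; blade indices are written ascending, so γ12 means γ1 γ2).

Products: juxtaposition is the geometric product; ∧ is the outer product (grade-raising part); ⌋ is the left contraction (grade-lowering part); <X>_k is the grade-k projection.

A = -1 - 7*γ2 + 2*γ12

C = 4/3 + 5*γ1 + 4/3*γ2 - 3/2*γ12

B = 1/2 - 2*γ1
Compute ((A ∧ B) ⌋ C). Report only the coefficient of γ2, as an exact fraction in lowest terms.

step 1: -1/2 + 2*γ1 - 7/2*γ2 - 13*γ12
step 2: 67/2 + 11/4*γ1 - 11/3*γ2 + 3/4*γ12
Answer: -11/3


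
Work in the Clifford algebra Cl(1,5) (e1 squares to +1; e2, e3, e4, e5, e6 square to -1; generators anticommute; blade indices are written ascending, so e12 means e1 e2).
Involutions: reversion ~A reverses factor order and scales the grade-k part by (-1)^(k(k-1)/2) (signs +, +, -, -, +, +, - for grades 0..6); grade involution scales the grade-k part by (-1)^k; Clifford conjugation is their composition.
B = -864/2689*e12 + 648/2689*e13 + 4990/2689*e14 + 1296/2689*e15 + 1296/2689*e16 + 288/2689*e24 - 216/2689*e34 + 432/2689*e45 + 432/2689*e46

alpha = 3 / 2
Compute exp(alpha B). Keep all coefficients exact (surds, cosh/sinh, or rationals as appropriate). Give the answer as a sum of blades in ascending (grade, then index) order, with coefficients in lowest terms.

B^2 term by term: the squares give (-864/2689)^2*(e12)^2 + (648/2689)^2*(e13)^2 + (4990/2689)^2*(e14)^2 + (1296/2689)^2*(e15)^2 + (1296/2689)^2*(e16)^2 + (288/2689)^2*(e24)^2 + (-216/2689)^2*(e34)^2 + (432/2689)^2*(e45)^2 + (432/2689)^2*(e46)^2 = 746496/7230721*(+1) + 419904/7230721*(+1) + 24900100/7230721*(+1) + 1679616/7230721*(+1) + 1679616/7230721*(+1) + 82944/7230721*(-1) + 46656/7230721*(-1) + 186624/7230721*(-1) + 186624/7230721*(-1) = 4 (each basis 2-blade squares to minus the product of its generators' squares); cross terms between blades sharing an index anticommute and cancel; the commuting (index-disjoint) pairs give grade-4 terms 2*c*c'*(blade product), which cancel blade by blade — e1234: 373248/7230721 - 373248/7230721 = 0; e1245: -746496/7230721 + 746496/7230721 = 0; e1246: -746496/7230721 + 746496/7230721 = 0; e1345: 559872/7230721 - 559872/7230721 = 0; e1346: 559872/7230721 - 559872/7230721 = 0; e1456: -1119744/7230721 + 1119744/7230721 = 0 — confirming B is simple. So B^2 = 4.
B^2 = 4 — a positive square means the series sums to a boost: l = 2, alpha*l = 3, so exp(alpha B) = cosh(3) + (sinh(3)/2)*B = cosh(3) + (sinh(3)/2)*B.
Answer: cosh(3) - 432*sinh(3)/2689*e12 + 324*sinh(3)/2689*e13 + 2495*sinh(3)/2689*e14 + 648*sinh(3)/2689*e15 + 648*sinh(3)/2689*e16 + 144*sinh(3)/2689*e24 - 108*sinh(3)/2689*e34 + 216*sinh(3)/2689*e45 + 216*sinh(3)/2689*e46
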